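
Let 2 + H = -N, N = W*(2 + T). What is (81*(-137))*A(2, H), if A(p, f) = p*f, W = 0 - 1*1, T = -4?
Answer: 88776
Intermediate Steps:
W = -1 (W = 0 - 1 = -1)
N = 2 (N = -(2 - 4) = -1*(-2) = 2)
H = -4 (H = -2 - 1*2 = -2 - 2 = -4)
A(p, f) = f*p
(81*(-137))*A(2, H) = (81*(-137))*(-4*2) = -11097*(-8) = 88776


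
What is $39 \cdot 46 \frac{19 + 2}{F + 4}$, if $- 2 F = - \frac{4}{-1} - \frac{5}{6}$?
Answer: $\frac{452088}{29} \approx 15589.0$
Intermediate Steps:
$F = - \frac{19}{12}$ ($F = - \frac{- \frac{4}{-1} - \frac{5}{6}}{2} = - \frac{\left(-4\right) \left(-1\right) - \frac{5}{6}}{2} = - \frac{4 - \frac{5}{6}}{2} = \left(- \frac{1}{2}\right) \frac{19}{6} = - \frac{19}{12} \approx -1.5833$)
$39 \cdot 46 \frac{19 + 2}{F + 4} = 39 \cdot 46 \frac{19 + 2}{- \frac{19}{12} + 4} = 1794 \frac{21}{\frac{29}{12}} = 1794 \cdot 21 \cdot \frac{12}{29} = 1794 \cdot \frac{252}{29} = \frac{452088}{29}$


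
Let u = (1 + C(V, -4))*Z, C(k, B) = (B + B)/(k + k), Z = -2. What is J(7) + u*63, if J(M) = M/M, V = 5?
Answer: -121/5 ≈ -24.200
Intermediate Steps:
C(k, B) = B/k (C(k, B) = (2*B)/((2*k)) = (2*B)*(1/(2*k)) = B/k)
u = -⅖ (u = (1 - 4/5)*(-2) = (1 - 4*⅕)*(-2) = (1 - ⅘)*(-2) = (⅕)*(-2) = -⅖ ≈ -0.40000)
J(M) = 1
J(7) + u*63 = 1 - ⅖*63 = 1 - 126/5 = -121/5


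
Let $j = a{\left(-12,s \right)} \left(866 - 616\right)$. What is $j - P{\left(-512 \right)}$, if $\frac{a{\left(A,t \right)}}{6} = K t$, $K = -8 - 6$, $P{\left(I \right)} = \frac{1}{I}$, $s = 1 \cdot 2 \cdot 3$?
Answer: $- \frac{64511999}{512} \approx -1.26 \cdot 10^{5}$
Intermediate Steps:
$s = 6$ ($s = 2 \cdot 3 = 6$)
$K = -14$ ($K = -8 - 6 = -14$)
$a{\left(A,t \right)} = - 84 t$ ($a{\left(A,t \right)} = 6 \left(- 14 t\right) = - 84 t$)
$j = -126000$ ($j = \left(-84\right) 6 \left(866 - 616\right) = \left(-504\right) 250 = -126000$)
$j - P{\left(-512 \right)} = -126000 - \frac{1}{-512} = -126000 - - \frac{1}{512} = -126000 + \frac{1}{512} = - \frac{64511999}{512}$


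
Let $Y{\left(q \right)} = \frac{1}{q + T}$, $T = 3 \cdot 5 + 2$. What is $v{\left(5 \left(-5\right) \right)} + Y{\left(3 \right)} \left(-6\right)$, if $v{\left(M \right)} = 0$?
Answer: $- \frac{3}{10} \approx -0.3$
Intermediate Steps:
$T = 17$ ($T = 15 + 2 = 17$)
$Y{\left(q \right)} = \frac{1}{17 + q}$ ($Y{\left(q \right)} = \frac{1}{q + 17} = \frac{1}{17 + q}$)
$v{\left(5 \left(-5\right) \right)} + Y{\left(3 \right)} \left(-6\right) = 0 + \frac{1}{17 + 3} \left(-6\right) = 0 + \frac{1}{20} \left(-6\right) = 0 - \frac{3}{10} = - \frac{3}{10}$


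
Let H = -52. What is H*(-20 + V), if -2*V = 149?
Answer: 4914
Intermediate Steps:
V = -149/2 (V = -½*149 = -149/2 ≈ -74.500)
H*(-20 + V) = -52*(-20 - 149/2) = -52*(-189/2) = 4914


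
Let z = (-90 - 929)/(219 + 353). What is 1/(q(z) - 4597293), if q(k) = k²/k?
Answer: -572/2629652615 ≈ -2.1752e-7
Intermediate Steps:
z = -1019/572 ≈ -1.7815
q(k) = k
1/(q(z) - 4597293) = 1/(-1019/572 - 4597293) = 1/(-2629652615/572) = -572/2629652615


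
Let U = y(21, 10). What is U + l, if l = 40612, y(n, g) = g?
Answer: 40622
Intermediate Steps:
U = 10
U + l = 10 + 40612 = 40622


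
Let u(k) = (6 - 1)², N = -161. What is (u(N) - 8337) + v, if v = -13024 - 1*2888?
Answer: -24224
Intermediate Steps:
u(k) = 25 (u(k) = 5² = 25)
v = -15912 (v = -13024 - 2888 = -15912)
(u(N) - 8337) + v = (25 - 8337) - 15912 = -8312 - 15912 = -24224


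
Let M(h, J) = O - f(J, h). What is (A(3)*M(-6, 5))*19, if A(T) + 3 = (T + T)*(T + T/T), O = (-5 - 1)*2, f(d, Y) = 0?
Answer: -4788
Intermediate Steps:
O = -12 (O = -6*2 = -12)
A(T) = -3 + 2*T*(1 + T) (A(T) = -3 + (T + T)*(T + T/T) = -3 + (2*T)*(T + 1) = -3 + (2*T)*(1 + T) = -3 + 2*T*(1 + T))
M(h, J) = -12 (M(h, J) = -12 - 1*0 = -12 + 0 = -12)
(A(3)*M(-6, 5))*19 = ((-3 + 2*3 + 2*3**2)*(-12))*19 = ((-3 + 6 + 2*9)*(-12))*19 = ((-3 + 6 + 18)*(-12))*19 = (21*(-12))*19 = -252*19 = -4788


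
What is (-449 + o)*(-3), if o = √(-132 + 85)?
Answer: 1347 - 3*I*√47 ≈ 1347.0 - 20.567*I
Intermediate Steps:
o = I*√47 (o = √(-47) = I*√47 ≈ 6.8557*I)
(-449 + o)*(-3) = (-449 + I*√47)*(-3) = 1347 - 3*I*√47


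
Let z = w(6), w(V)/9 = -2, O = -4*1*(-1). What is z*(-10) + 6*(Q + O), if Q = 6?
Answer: 240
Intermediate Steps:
O = 4 (O = -4*(-1) = 4)
w(V) = -18 (w(V) = 9*(-2) = -18)
z = -18
z*(-10) + 6*(Q + O) = -18*(-10) + 6*(6 + 4) = 180 + 6*10 = 180 + 60 = 240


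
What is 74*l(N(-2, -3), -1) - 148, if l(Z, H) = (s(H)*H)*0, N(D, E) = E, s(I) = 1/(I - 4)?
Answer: -148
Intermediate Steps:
s(I) = 1/(-4 + I)
l(Z, H) = 0 (l(Z, H) = (H/(-4 + H))*0 = 0)
74*l(N(-2, -3), -1) - 148 = 74*0 - 148 = 0 - 148 = -148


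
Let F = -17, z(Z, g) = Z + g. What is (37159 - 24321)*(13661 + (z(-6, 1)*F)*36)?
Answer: 214664198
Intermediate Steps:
(37159 - 24321)*(13661 + (z(-6, 1)*F)*36) = (37159 - 24321)*(13661 + ((-6 + 1)*(-17))*36) = 12838*(13661 - 5*(-17)*36) = 12838*(13661 + 85*36) = 12838*(13661 + 3060) = 12838*16721 = 214664198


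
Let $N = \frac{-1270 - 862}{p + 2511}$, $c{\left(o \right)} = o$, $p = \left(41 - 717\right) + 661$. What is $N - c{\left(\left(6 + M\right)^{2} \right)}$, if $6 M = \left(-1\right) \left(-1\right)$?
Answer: $- \frac{5599}{144} \approx -38.882$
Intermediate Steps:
$M = \frac{1}{6}$ ($M = \frac{\left(-1\right) \left(-1\right)}{6} = \frac{1}{6} \cdot 1 = \frac{1}{6} \approx 0.16667$)
$p = -15$ ($p = -676 + 661 = -15$)
$N = - \frac{41}{48}$ ($N = \frac{-1270 - 862}{-15 + 2511} = - \frac{2132}{2496} = \left(-2132\right) \frac{1}{2496} = - \frac{41}{48} \approx -0.85417$)
$N - c{\left(\left(6 + M\right)^{2} \right)} = - \frac{41}{48} - \left(6 + \frac{1}{6}\right)^{2} = - \frac{41}{48} - \left(\frac{37}{6}\right)^{2} = - \frac{41}{48} - \frac{1369}{36} = - \frac{5599}{144}$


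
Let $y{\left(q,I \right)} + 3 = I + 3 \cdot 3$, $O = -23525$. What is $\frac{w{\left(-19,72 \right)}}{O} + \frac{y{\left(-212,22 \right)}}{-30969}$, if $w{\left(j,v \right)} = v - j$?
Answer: $- \frac{3476879}{728545725} \approx -0.0047724$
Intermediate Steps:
$y{\left(q,I \right)} = 6 + I$ ($y{\left(q,I \right)} = -3 + \left(I + 3 \cdot 3\right) = -3 + \left(I + 9\right) = -3 + \left(9 + I\right) = 6 + I$)
$\frac{w{\left(-19,72 \right)}}{O} + \frac{y{\left(-212,22 \right)}}{-30969} = \frac{72 - -19}{-23525} + \frac{6 + 22}{-30969} = \left(72 + 19\right) \left(- \frac{1}{23525}\right) + 28 \left(- \frac{1}{30969}\right) = 91 \left(- \frac{1}{23525}\right) - \frac{28}{30969} = - \frac{91}{23525} - \frac{28}{30969} = - \frac{3476879}{728545725}$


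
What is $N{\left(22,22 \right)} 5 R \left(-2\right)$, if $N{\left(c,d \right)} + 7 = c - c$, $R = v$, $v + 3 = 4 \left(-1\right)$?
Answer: $-490$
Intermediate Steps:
$v = -7$ ($v = -3 + 4 \left(-1\right) = -3 - 4 = -7$)
$R = -7$
$N{\left(c,d \right)} = -7$ ($N{\left(c,d \right)} = -7 + \left(c - c\right) = -7 + 0 = -7$)
$N{\left(22,22 \right)} 5 R \left(-2\right) = - 7 \cdot 5 \left(-7\right) \left(-2\right) = - 7 \left(\left(-35\right) \left(-2\right)\right) = \left(-7\right) 70 = -490$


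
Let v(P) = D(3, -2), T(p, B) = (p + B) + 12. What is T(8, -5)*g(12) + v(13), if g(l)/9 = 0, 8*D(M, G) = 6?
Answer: ¾ ≈ 0.75000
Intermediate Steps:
T(p, B) = 12 + B + p (T(p, B) = (B + p) + 12 = 12 + B + p)
D(M, G) = ¾ (D(M, G) = (⅛)*6 = ¾)
v(P) = ¾
g(l) = 0 (g(l) = 9*0 = 0)
T(8, -5)*g(12) + v(13) = (12 - 5 + 8)*0 + ¾ = 15*0 + ¾ = 0 + ¾ = ¾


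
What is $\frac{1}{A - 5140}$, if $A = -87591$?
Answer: $- \frac{1}{92731} \approx -1.0784 \cdot 10^{-5}$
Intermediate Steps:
$\frac{1}{A - 5140} = \frac{1}{-87591 - 5140} = \frac{1}{-92731} = - \frac{1}{92731}$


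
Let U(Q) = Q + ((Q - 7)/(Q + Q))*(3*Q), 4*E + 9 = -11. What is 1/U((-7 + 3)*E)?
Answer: 2/79 ≈ 0.025316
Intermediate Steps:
E = -5 (E = -9/4 + (1/4)*(-11) = -9/4 - 11/4 = -5)
U(Q) = -21/2 + 5*Q/2 (U(Q) = Q + ((-7 + Q)/((2*Q)))*(3*Q) = Q + ((-7 + Q)*(1/(2*Q)))*(3*Q) = Q + ((-7 + Q)/(2*Q))*(3*Q) = Q + (-21/2 + 3*Q/2) = -21/2 + 5*Q/2)
1/U((-7 + 3)*E) = 1/(-21/2 + 5*((-7 + 3)*(-5))/2) = 1/(-21/2 + 5*(-4*(-5))/2) = 1/(-21/2 + (5/2)*20) = 1/(-21/2 + 50) = 1/(79/2) = 2/79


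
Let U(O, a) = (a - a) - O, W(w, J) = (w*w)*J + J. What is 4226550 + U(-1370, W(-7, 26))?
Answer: 4227920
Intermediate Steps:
W(w, J) = J + J*w² (W(w, J) = w²*J + J = J*w² + J = J + J*w²)
U(O, a) = -O (U(O, a) = 0 - O = -O)
4226550 + U(-1370, W(-7, 26)) = 4226550 - 1*(-1370) = 4226550 + 1370 = 4227920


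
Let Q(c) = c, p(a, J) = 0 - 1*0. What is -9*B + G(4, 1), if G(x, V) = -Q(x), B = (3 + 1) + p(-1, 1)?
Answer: -40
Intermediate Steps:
p(a, J) = 0 (p(a, J) = 0 + 0 = 0)
B = 4 (B = (3 + 1) + 0 = 4 + 0 = 4)
G(x, V) = -x
-9*B + G(4, 1) = -9*4 - 1*4 = -36 - 4 = -40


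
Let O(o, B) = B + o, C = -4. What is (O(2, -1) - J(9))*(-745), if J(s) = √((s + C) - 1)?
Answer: 745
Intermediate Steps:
J(s) = √(-5 + s) (J(s) = √((s - 4) - 1) = √((-4 + s) - 1) = √(-5 + s))
(O(2, -1) - J(9))*(-745) = ((-1 + 2) - √(-5 + 9))*(-745) = (1 - √4)*(-745) = (1 - 1*2)*(-745) = (1 - 2)*(-745) = -1*(-745) = 745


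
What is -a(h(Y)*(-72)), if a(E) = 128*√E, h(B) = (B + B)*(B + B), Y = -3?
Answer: -4608*I*√2 ≈ -6516.7*I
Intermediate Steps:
h(B) = 4*B² (h(B) = (2*B)*(2*B) = 4*B²)
-a(h(Y)*(-72)) = -128*√((4*(-3)²)*(-72)) = -128*√((4*9)*(-72)) = -128*√(36*(-72)) = -128*√(-2592) = -128*36*I*√2 = -4608*I*√2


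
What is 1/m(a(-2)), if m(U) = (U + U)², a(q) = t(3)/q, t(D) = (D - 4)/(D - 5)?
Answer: 4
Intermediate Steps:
t(D) = (-4 + D)/(-5 + D)
a(q) = 1/(2*q) (a(q) = ((-4 + 3)/(-5 + 3))/q = (-1/(-2))/q = (-½*(-1))/q = 1/(2*q))
m(U) = 4*U² (m(U) = (2*U)² = 4*U²)
1/m(a(-2)) = 1/(4*((½)/(-2))²) = 1/(4*((½)*(-½))²) = 1/(4*(-¼)²) = 1/(4*(1/16)) = 1/(¼) = 4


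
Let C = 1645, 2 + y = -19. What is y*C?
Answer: -34545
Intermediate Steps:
y = -21 (y = -2 - 19 = -21)
y*C = -21*1645 = -34545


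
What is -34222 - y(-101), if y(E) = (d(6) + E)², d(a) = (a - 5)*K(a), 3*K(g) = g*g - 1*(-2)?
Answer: -378223/9 ≈ -42025.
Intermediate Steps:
K(g) = ⅔ + g²/3 (K(g) = (g*g - 1*(-2))/3 = (g² + 2)/3 = (2 + g²)/3 = ⅔ + g²/3)
d(a) = (-5 + a)*(⅔ + a²/3) (d(a) = (a - 5)*(⅔ + a²/3) = (-5 + a)*(⅔ + a²/3))
y(E) = (38/3 + E)² (y(E) = ((-5 + 6)*(2 + 6²)/3 + E)² = ((⅓)*1*(2 + 36) + E)² = ((⅓)*1*38 + E)² = (38/3 + E)²)
-34222 - y(-101) = -34222 - (38 + 3*(-101))²/9 = -34222 - (38 - 303)²/9 = -34222 - (-265)²/9 = -34222 - 70225/9 = -378223/9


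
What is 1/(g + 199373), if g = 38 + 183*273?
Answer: 1/249370 ≈ 4.0101e-6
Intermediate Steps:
g = 49997 (g = 38 + 49959 = 49997)
1/(g + 199373) = 1/(49997 + 199373) = 1/249370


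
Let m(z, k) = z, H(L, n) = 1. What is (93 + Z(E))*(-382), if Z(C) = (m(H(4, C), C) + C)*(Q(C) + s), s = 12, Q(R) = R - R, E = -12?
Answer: 14898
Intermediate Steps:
Q(R) = 0
Z(C) = 12 + 12*C (Z(C) = (1 + C)*(0 + 12) = (1 + C)*12 = 12 + 12*C)
(93 + Z(E))*(-382) = (93 + (12 + 12*(-12)))*(-382) = (93 + (12 - 144))*(-382) = (93 - 132)*(-382) = -39*(-382) = 14898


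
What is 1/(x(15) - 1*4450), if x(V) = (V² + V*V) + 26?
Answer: -1/3974 ≈ -0.00025164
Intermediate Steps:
x(V) = 26 + 2*V² (x(V) = (V² + V²) + 26 = 2*V² + 26 = 26 + 2*V²)
1/(x(15) - 1*4450) = 1/((26 + 2*15²) - 1*4450) = 1/((26 + 2*225) - 4450) = 1/((26 + 450) - 4450) = 1/(476 - 4450) = 1/(-3974) = -1/3974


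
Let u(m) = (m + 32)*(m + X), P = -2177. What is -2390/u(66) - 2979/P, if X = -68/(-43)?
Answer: 44618083/44284534 ≈ 1.0075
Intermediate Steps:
X = 68/43 (X = -68*(-1/43) = 68/43 ≈ 1.5814)
u(m) = (32 + m)*(68/43 + m) (u(m) = (m + 32)*(m + 68/43) = (32 + m)*(68/43 + m))
-2390/u(66) - 2979/P = -2390/(2176/43 + 66² + (1444/43)*66) - 2979/(-2177) = -2390/(2176/43 + 4356 + 95304/43) - 2979*(-1/2177) = -2390/284788/43 + 2979/2177 = -2390*43/284788 + 2979/2177 = -51385/142394 + 2979/2177 = 44618083/44284534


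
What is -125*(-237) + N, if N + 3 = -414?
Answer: 29208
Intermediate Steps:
N = -417 (N = -3 - 414 = -417)
-125*(-237) + N = -125*(-237) - 417 = 29625 - 417 = 29208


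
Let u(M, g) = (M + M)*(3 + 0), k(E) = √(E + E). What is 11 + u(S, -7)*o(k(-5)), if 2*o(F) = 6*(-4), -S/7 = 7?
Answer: 3539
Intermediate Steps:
S = -49 (S = -7*7 = -49)
k(E) = √2*√E (k(E) = √(2*E) = √2*√E)
u(M, g) = 6*M (u(M, g) = (2*M)*3 = 6*M)
o(F) = -12 (o(F) = (6*(-4))/2 = (½)*(-24) = -12)
11 + u(S, -7)*o(k(-5)) = 11 + (6*(-49))*(-12) = 11 - 294*(-12) = 11 + 3528 = 3539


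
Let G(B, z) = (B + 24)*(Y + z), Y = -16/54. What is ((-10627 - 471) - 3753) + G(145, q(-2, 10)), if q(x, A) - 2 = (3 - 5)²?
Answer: -374951/27 ≈ -13887.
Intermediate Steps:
q(x, A) = 6 (q(x, A) = 2 + (3 - 5)² = 2 + (-2)² = 2 + 4 = 6)
Y = -8/27 (Y = -16*1/54 = -8/27 ≈ -0.29630)
G(B, z) = (24 + B)*(-8/27 + z) (G(B, z) = (B + 24)*(-8/27 + z) = (24 + B)*(-8/27 + z))
((-10627 - 471) - 3753) + G(145, q(-2, 10)) = ((-10627 - 471) - 3753) + (-64/9 + 24*6 - 8/27*145 + 145*6) = (-11098 - 3753) + (-64/9 + 144 - 1160/27 + 870) = -14851 + 26026/27 = -374951/27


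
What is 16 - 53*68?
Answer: -3588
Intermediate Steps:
16 - 53*68 = 16 - 3604 = -3588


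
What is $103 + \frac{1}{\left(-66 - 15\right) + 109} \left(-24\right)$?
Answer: $\frac{715}{7} \approx 102.14$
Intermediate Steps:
$103 + \frac{1}{\left(-66 - 15\right) + 109} \left(-24\right) = 103 + \frac{1}{-81 + 109} \left(-24\right) = 103 + \frac{1}{28} \left(-24\right) = 103 - \frac{6}{7} = \frac{715}{7}$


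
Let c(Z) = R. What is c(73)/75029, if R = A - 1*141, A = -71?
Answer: -212/75029 ≈ -0.0028256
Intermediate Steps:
R = -212 (R = -71 - 1*141 = -71 - 141 = -212)
c(Z) = -212
c(73)/75029 = -212/75029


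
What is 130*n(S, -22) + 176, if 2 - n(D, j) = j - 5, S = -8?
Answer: 3946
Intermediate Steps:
n(D, j) = 7 - j (n(D, j) = 2 - (j - 5) = 2 - (-5 + j) = 2 + (5 - j) = 7 - j)
130*n(S, -22) + 176 = 130*(7 - 1*(-22)) + 176 = 130*(7 + 22) + 176 = 130*29 + 176 = 3770 + 176 = 3946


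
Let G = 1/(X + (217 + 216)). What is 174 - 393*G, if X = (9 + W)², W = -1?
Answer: 86085/497 ≈ 173.21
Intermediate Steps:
X = 64 (X = (9 - 1)² = 8² = 64)
G = 1/497 (G = 1/(64 + (217 + 216)) = 1/(64 + 433) = 1/497 ≈ 0.0020121)
174 - 393*G = 174 - 393*1/497 = 174 - 393/497 = 86085/497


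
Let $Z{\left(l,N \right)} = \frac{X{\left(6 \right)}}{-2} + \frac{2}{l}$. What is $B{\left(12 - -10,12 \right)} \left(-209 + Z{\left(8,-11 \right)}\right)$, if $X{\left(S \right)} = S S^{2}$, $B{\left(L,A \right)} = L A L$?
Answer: $-1839684$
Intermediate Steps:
$B{\left(L,A \right)} = A L^{2}$ ($B{\left(L,A \right)} = A L L = A L^{2}$)
$X{\left(S \right)} = S^{3}$
$Z{\left(l,N \right)} = -108 + \frac{2}{l}$ ($Z{\left(l,N \right)} = \frac{6^{3}}{-2} + \frac{2}{l} = 216 \left(- \frac{1}{2}\right) + \frac{2}{l} = -108 + \frac{2}{l}$)
$B{\left(12 - -10,12 \right)} \left(-209 + Z{\left(8,-11 \right)}\right) = 12 \left(12 - -10\right)^{2} \left(-209 - \left(108 - \frac{2}{8}\right)\right) = 12 \left(12 + 10\right)^{2} \left(-209 + \left(-108 + 2 \cdot \frac{1}{8}\right)\right) = 12 \cdot 22^{2} \left(-209 + \left(-108 + \frac{1}{4}\right)\right) = 12 \cdot 484 \left(-209 - \frac{431}{4}\right) = 5808 \left(- \frac{1267}{4}\right) = -1839684$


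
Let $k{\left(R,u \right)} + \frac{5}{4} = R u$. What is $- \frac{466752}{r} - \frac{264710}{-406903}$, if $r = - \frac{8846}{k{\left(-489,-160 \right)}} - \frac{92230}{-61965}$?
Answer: $- \frac{368302439466164851930}{1085261981343127} \approx -3.3937 \cdot 10^{5}$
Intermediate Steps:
$k{\left(R,u \right)} = - \frac{5}{4} + R u$
$r = \frac{5334254018}{3878451315}$ ($r = - \frac{8846}{- \frac{5}{4} - -78240} - \frac{92230}{-61965} = - \frac{8846}{- \frac{5}{4} + 78240} - - \frac{18446}{12393} = - \frac{8846}{\frac{312955}{4}} + \frac{18446}{12393} = \left(-8846\right) \frac{4}{312955} + \frac{18446}{12393} = - \frac{35384}{312955} + \frac{18446}{12393} = \frac{5334254018}{3878451315} \approx 1.3754$)
$- \frac{466752}{r} - \frac{264710}{-406903} = - \frac{466752}{\frac{5334254018}{3878451315}} - \frac{264710}{-406903} = \left(-466752\right) \frac{3878451315}{5334254018} - - \frac{264710}{406903} = - \frac{905137454089440}{2667127009} + \frac{264710}{406903} = - \frac{368302439466164851930}{1085261981343127}$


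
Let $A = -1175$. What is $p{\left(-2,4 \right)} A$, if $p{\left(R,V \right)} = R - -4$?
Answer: $-2350$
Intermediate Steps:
$p{\left(R,V \right)} = 4 + R$ ($p{\left(R,V \right)} = R + 4 = 4 + R$)
$p{\left(-2,4 \right)} A = \left(4 - 2\right) \left(-1175\right) = 2 \left(-1175\right) = -2350$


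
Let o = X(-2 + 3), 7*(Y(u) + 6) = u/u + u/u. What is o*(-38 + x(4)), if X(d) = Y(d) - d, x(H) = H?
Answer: 1598/7 ≈ 228.29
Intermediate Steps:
Y(u) = -40/7 (Y(u) = -6 + (u/u + u/u)/7 = -6 + (1 + 1)/7 = -6 + (1/7)*2 = -6 + 2/7 = -40/7)
X(d) = -40/7 - d
o = -47/7 (o = -40/7 - (-2 + 3) = -40/7 - 1*1 = -40/7 - 1 = -47/7 ≈ -6.7143)
o*(-38 + x(4)) = -47*(-38 + 4)/7 = -47/7*(-34) = 1598/7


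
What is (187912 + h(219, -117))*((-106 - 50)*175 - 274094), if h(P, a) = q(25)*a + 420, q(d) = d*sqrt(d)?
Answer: -52354247558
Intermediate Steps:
q(d) = d**(3/2)
h(P, a) = 420 + 125*a (h(P, a) = 25**(3/2)*a + 420 = 125*a + 420 = 420 + 125*a)
(187912 + h(219, -117))*((-106 - 50)*175 - 274094) = (187912 + (420 + 125*(-117)))*((-106 - 50)*175 - 274094) = (187912 + (420 - 14625))*(-156*175 - 274094) = (187912 - 14205)*(-27300 - 274094) = 173707*(-301394) = -52354247558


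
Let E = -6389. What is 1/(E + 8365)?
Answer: 1/1976 ≈ 0.00050607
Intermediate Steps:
1/(E + 8365) = 1/(-6389 + 8365) = 1/1976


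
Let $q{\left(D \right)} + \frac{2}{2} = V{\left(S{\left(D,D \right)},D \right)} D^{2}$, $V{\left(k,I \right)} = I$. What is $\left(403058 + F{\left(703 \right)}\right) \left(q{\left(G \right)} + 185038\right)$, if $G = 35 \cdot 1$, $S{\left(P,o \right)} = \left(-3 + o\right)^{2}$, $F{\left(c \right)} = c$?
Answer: $92021977032$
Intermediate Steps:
$G = 35$
$q{\left(D \right)} = -1 + D^{3}$ ($q{\left(D \right)} = -1 + D D^{2} = -1 + D^{3}$)
$\left(403058 + F{\left(703 \right)}\right) \left(q{\left(G \right)} + 185038\right) = \left(403058 + 703\right) \left(\left(-1 + 35^{3}\right) + 185038\right) = 403761 \left(\left(-1 + 42875\right) + 185038\right) = 403761 \left(42874 + 185038\right) = 403761 \cdot 227912 = 92021977032$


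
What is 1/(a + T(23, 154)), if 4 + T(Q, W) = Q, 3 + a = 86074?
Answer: 1/86090 ≈ 1.1616e-5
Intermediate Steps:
a = 86071 (a = -3 + 86074 = 86071)
T(Q, W) = -4 + Q
1/(a + T(23, 154)) = 1/(86071 + (-4 + 23)) = 1/(86071 + 19) = 1/86090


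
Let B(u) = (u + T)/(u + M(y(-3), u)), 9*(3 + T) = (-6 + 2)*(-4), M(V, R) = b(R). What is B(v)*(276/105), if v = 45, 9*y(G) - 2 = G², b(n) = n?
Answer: 18124/14175 ≈ 1.2786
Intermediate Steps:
y(G) = 2/9 + G²/9
M(V, R) = R
T = -11/9 (T = -3 + ((-6 + 2)*(-4))/9 = -3 + (-4*(-4))/9 = -3 + (⅑)*16 = -3 + 16/9 = -11/9 ≈ -1.2222)
B(u) = (-11/9 + u)/(2*u) (B(u) = (u - 11/9)/(u + u) = (-11/9 + u)/((2*u)) = (-11/9 + u)*(1/(2*u)) = (-11/9 + u)/(2*u))
B(v)*(276/105) = ((1/18)*(-11 + 9*45)/45)*(276/105) = ((1/18)*(1/45)*(-11 + 405))*(276*(1/105)) = ((1/18)*(1/45)*394)*(92/35) = (197/405)*(92/35) = 18124/14175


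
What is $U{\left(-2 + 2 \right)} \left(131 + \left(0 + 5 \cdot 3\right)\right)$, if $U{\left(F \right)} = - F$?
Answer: $0$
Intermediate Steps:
$U{\left(-2 + 2 \right)} \left(131 + \left(0 + 5 \cdot 3\right)\right) = - (-2 + 2) \left(131 + \left(0 + 5 \cdot 3\right)\right) = \left(-1\right) 0 \left(131 + \left(0 + 15\right)\right) = 0 \left(131 + 15\right) = 0 \cdot 146 = 0$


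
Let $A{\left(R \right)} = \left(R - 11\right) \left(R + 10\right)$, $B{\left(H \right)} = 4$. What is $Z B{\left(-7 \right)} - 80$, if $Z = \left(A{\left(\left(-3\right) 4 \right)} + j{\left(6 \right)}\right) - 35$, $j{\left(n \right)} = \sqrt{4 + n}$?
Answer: $-36 + 4 \sqrt{10} \approx -23.351$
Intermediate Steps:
$A{\left(R \right)} = \left(-11 + R\right) \left(10 + R\right)$
$Z = 11 + \sqrt{10}$ ($Z = \left(\left(-110 + \left(\left(-3\right) 4\right)^{2} - \left(-3\right) 4\right) + \sqrt{4 + 6}\right) - 35 = \left(\left(-110 + \left(-12\right)^{2} - -12\right) + \sqrt{10}\right) - 35 = \left(\left(-110 + 144 + 12\right) + \sqrt{10}\right) - 35 = \left(46 + \sqrt{10}\right) - 35 = 11 + \sqrt{10} \approx 14.162$)
$Z B{\left(-7 \right)} - 80 = \left(11 + \sqrt{10}\right) 4 - 80 = \left(44 + 4 \sqrt{10}\right) - 80 = -36 + 4 \sqrt{10}$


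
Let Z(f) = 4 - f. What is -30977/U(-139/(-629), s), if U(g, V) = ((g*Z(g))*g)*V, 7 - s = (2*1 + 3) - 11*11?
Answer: -7708880120653/5648900091 ≈ -1364.7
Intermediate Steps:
s = 123 (s = 7 - ((2*1 + 3) - 11*11) = 7 - ((2 + 3) - 121) = 7 - (5 - 121) = 7 - 1*(-116) = 7 + 116 = 123)
U(g, V) = V*g²*(4 - g) (U(g, V) = ((g*(4 - g))*g)*V = (g²*(4 - g))*V = V*g²*(4 - g))
-30977/U(-139/(-629), s) = -30977*395641/(2376483*(4 - (-139)/(-629))) = -30977*395641/(2376483*(4 - (-139)*(-1)/629)) = -30977*395641/(2376483*(4 - 1*139/629)) = -30977*395641/(2376483*(4 - 139/629)) = -30977/(123*(19321/395641)*(2377/629)) = -30977/5648900091/248858189 = -30977*248858189/5648900091 = -7708880120653/5648900091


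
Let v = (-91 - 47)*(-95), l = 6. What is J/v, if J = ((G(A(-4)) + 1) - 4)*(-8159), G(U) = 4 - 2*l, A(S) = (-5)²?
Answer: 89749/13110 ≈ 6.8458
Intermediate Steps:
v = 13110 (v = -138*(-95) = 13110)
A(S) = 25
G(U) = -8 (G(U) = 4 - 2*6 = 4 - 12 = -8)
J = 89749 (J = ((-8 + 1) - 4)*(-8159) = (-7 - 4)*(-8159) = -11*(-8159) = 89749)
J/v = 89749/13110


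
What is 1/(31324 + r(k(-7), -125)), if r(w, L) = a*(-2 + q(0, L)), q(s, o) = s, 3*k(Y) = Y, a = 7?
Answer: 1/31310 ≈ 3.1939e-5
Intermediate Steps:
k(Y) = Y/3
r(w, L) = -14 (r(w, L) = 7*(-2 + 0) = 7*(-2) = -14)
1/(31324 + r(k(-7), -125)) = 1/(31324 - 14) = 1/31310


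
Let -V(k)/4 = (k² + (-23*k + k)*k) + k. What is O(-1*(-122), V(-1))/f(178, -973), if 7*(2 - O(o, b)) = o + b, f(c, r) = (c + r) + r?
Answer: 7/442 ≈ 0.015837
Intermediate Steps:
f(c, r) = c + 2*r
V(k) = -4*k + 84*k² (V(k) = -4*((k² + (-23*k + k)*k) + k) = -4*((k² + (-22*k)*k) + k) = -4*((k² - 22*k²) + k) = -4*(-21*k² + k) = -4*(k - 21*k²) = -4*k + 84*k²)
O(o, b) = 2 - b/7 - o/7 (O(o, b) = 2 - (o + b)/7 = 2 - (b + o)/7 = 2 + (-b/7 - o/7) = 2 - b/7 - o/7)
O(-1*(-122), V(-1))/f(178, -973) = (2 - 4*(-1)*(-1 + 21*(-1))/7 - (-1)*(-122)/7)/(178 + 2*(-973)) = (2 - 4*(-1)*(-1 - 21)/7 - ⅐*122)/(178 - 1946) = (2 - 4*(-1)*(-22)/7 - 122/7)/(-1768) = (2 - ⅐*88 - 122/7)*(-1/1768) = (2 - 88/7 - 122/7)*(-1/1768) = -28*(-1/1768) = 7/442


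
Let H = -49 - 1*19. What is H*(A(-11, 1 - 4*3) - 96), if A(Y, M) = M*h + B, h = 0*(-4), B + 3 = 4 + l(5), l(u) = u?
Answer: 6120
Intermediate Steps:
B = 6 (B = -3 + (4 + 5) = -3 + 9 = 6)
h = 0
H = -68 (H = -49 - 19 = -68)
A(Y, M) = 6 (A(Y, M) = M*0 + 6 = 0 + 6 = 6)
H*(A(-11, 1 - 4*3) - 96) = -68*(6 - 96) = -68*(-90) = 6120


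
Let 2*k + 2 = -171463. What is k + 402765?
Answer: 634065/2 ≈ 3.1703e+5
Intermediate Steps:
k = -171465/2 (k = -1 + (½)*(-171463) = -1 - 171463/2 = -171465/2 ≈ -85733.)
k + 402765 = -171465/2 + 402765 = 634065/2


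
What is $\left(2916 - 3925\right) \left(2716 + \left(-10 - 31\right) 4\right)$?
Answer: $-2574968$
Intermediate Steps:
$\left(2916 - 3925\right) \left(2716 + \left(-10 - 31\right) 4\right) = - 1009 \left(2716 - 164\right) = \left(-1009\right) 2552 = -2574968$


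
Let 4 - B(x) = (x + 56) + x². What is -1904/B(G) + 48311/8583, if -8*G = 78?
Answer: 367611779/18856851 ≈ 19.495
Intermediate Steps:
G = -39/4 (G = -⅛*78 = -39/4 ≈ -9.7500)
B(x) = -52 - x - x² (B(x) = 4 - ((x + 56) + x²) = 4 - ((56 + x) + x²) = 4 - (56 + x + x²) = 4 + (-56 - x - x²) = -52 - x - x²)
-1904/B(G) + 48311/8583 = -1904/(-52 - 1*(-39/4) - (-39/4)²) + 48311/8583 = -1904/(-52 + 39/4 - 1*1521/16) + 48311*(1/8583) = -1904/(-52 + 39/4 - 1521/16) + 48311/8583 = -1904/(-2197/16) + 48311/8583 = -1904*(-16/2197) + 48311/8583 = 30464/2197 + 48311/8583 = 367611779/18856851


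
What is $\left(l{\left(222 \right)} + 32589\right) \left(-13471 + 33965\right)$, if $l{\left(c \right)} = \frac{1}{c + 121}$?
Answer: $\frac{229082505832}{343} \approx 6.6788 \cdot 10^{8}$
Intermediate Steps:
$l{\left(c \right)} = \frac{1}{121 + c}$
$\left(l{\left(222 \right)} + 32589\right) \left(-13471 + 33965\right) = \left(\frac{1}{121 + 222} + 32589\right) \left(-13471 + 33965\right) = \left(\frac{1}{343} + 32589\right) 20494 = \frac{11178028}{343} \cdot 20494 = \frac{229082505832}{343}$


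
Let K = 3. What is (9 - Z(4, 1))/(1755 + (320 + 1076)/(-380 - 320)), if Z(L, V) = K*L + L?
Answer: -1225/306776 ≈ -0.0039931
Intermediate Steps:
Z(L, V) = 4*L (Z(L, V) = 3*L + L = 4*L)
(9 - Z(4, 1))/(1755 + (320 + 1076)/(-380 - 320)) = (9 - 4*4)/(1755 + (320 + 1076)/(-380 - 320)) = (9 - 1*16)/(1755 + 1396/(-700)) = (9 - 16)/(1755 + 1396*(-1/700)) = -7/(1755 - 349/175) = -7/306776/175 = -7*175/306776 = -1225/306776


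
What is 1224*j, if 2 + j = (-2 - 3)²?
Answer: 28152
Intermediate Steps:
j = 23 (j = -2 + (-2 - 3)² = -2 + (-5)² = -2 + 25 = 23)
1224*j = 1224*23 = 28152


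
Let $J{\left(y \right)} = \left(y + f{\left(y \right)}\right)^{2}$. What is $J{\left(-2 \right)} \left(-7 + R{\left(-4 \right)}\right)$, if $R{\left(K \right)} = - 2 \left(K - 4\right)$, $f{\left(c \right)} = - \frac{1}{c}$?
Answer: $\frac{81}{4} \approx 20.25$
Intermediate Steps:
$R{\left(K \right)} = 8 - 2 K$ ($R{\left(K \right)} = - 2 \left(-4 + K\right) = 8 - 2 K$)
$J{\left(y \right)} = \left(y - \frac{1}{y}\right)^{2}$
$J{\left(-2 \right)} \left(-7 + R{\left(-4 \right)}\right) = \frac{\left(-1 + \left(-2\right)^{2}\right)^{2}}{4} \left(-7 + \left(8 - -8\right)\right) = \frac{\left(-1 + 4\right)^{2}}{4} \left(-7 + \left(8 + 8\right)\right) = \frac{3^{2}}{4} \left(-7 + 16\right) = \frac{1}{4} \cdot 9 \cdot 9 = \frac{9}{4} \cdot 9 = \frac{81}{4}$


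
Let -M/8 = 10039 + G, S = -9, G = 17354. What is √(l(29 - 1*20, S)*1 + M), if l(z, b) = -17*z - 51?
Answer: 18*I*√677 ≈ 468.35*I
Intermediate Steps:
l(z, b) = -51 - 17*z
M = -219144 (M = -8*(10039 + 17354) = -8*27393 = -219144)
√(l(29 - 1*20, S)*1 + M) = √((-51 - 17*(29 - 1*20))*1 - 219144) = √((-51 - 17*(29 - 20))*1 - 219144) = √((-51 - 17*9)*1 - 219144) = √((-51 - 153)*1 - 219144) = √(-204*1 - 219144) = √(-204 - 219144) = √(-219348) = 18*I*√677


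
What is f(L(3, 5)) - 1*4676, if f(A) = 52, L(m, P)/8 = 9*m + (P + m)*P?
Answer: -4624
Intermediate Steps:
L(m, P) = 72*m + 8*P*(P + m) (L(m, P) = 8*(9*m + (P + m)*P) = 8*(9*m + P*(P + m)) = 72*m + 8*P*(P + m))
f(L(3, 5)) - 1*4676 = 52 - 1*4676 = 52 - 4676 = -4624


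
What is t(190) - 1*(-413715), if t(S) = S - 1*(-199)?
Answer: 414104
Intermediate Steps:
t(S) = 199 + S (t(S) = S + 199 = 199 + S)
t(190) - 1*(-413715) = (199 + 190) - 1*(-413715) = 389 + 413715 = 414104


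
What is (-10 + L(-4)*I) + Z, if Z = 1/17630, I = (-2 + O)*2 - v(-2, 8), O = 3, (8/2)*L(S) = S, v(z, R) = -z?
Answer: -176299/17630 ≈ -9.9999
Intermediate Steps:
L(S) = S/4
I = 0 (I = (-2 + 3)*2 - (-1)*(-2) = 1*2 - 1*2 = 2 - 2 = 0)
Z = 1/17630 ≈ 5.6722e-5
(-10 + L(-4)*I) + Z = (-10 + ((¼)*(-4))*0) + 1/17630 = (-10 - 1*0) + 1/17630 = (-10 + 0) + 1/17630 = -10 + 1/17630 = -176299/17630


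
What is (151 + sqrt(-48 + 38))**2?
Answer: (151 + I*sqrt(10))**2 ≈ 22791.0 + 955.01*I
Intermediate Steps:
(151 + sqrt(-48 + 38))**2 = (151 + sqrt(-10))**2 = (151 + I*sqrt(10))**2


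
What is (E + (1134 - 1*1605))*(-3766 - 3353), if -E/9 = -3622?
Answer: -228712113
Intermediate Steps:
E = 32598 (E = -9*(-3622) = 32598)
(E + (1134 - 1*1605))*(-3766 - 3353) = (32598 + (1134 - 1*1605))*(-3766 - 3353) = (32598 + (1134 - 1605))*(-7119) = (32598 - 471)*(-7119) = 32127*(-7119) = -228712113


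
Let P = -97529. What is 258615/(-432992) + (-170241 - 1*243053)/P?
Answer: 21961504759/6032753824 ≈ 3.6404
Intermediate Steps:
258615/(-432992) + (-170241 - 1*243053)/P = 258615/(-432992) + (-170241 - 1*243053)/(-97529) = 258615*(-1/432992) + (-170241 - 243053)*(-1/97529) = -36945/61856 - 413294*(-1/97529) = -36945/61856 + 413294/97529 = 21961504759/6032753824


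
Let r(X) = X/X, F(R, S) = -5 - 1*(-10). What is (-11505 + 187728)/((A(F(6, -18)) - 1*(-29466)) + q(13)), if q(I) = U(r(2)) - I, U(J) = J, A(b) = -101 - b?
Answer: 176223/29348 ≈ 6.0046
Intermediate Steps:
F(R, S) = 5 (F(R, S) = -5 + 10 = 5)
r(X) = 1
q(I) = 1 - I
(-11505 + 187728)/((A(F(6, -18)) - 1*(-29466)) + q(13)) = (-11505 + 187728)/(((-101 - 1*5) - 1*(-29466)) + (1 - 1*13)) = 176223/(((-101 - 5) + 29466) + (1 - 13)) = 176223/((-106 + 29466) - 12) = 176223/(29360 - 12) = 176223/29348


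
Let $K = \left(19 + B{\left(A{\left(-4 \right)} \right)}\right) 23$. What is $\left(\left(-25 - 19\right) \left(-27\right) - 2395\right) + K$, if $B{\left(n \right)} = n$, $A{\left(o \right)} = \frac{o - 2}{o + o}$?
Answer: $- \frac{3011}{4} \approx -752.75$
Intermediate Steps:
$A{\left(o \right)} = \frac{-2 + o}{2 o}$
$K = \frac{1817}{4}$ ($K = \left(19 + \frac{-2 - 4}{2 \left(-4\right)}\right) 23 = \left(19 + \frac{1}{2} \left(- \frac{1}{4}\right) \left(-6\right)\right) 23 = \left(19 + \frac{3}{4}\right) 23 = \frac{79}{4} \cdot 23 = \frac{1817}{4} \approx 454.25$)
$\left(\left(-25 - 19\right) \left(-27\right) - 2395\right) + K = \left(\left(-25 - 19\right) \left(-27\right) - 2395\right) + \frac{1817}{4} = \left(\left(-44\right) \left(-27\right) - 2395\right) + \frac{1817}{4} = \left(1188 - 2395\right) + \frac{1817}{4} = -1207 + \frac{1817}{4} = - \frac{3011}{4}$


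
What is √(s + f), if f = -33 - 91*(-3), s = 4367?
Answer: √4607 ≈ 67.875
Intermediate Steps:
f = 240 (f = -33 + 273 = 240)
√(s + f) = √(4367 + 240) = √4607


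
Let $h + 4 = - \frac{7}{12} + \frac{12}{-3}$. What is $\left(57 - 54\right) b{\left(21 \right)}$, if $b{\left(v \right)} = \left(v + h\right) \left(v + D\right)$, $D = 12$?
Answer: $\frac{4917}{4} \approx 1229.3$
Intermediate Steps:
$h = - \frac{103}{12}$ ($h = -4 + \left(- \frac{7}{12} + \frac{12}{-3}\right) = -4 + \left(\left(-7\right) \frac{1}{12} + 12 \left(- \frac{1}{3}\right)\right) = -4 - \frac{55}{12} = - \frac{103}{12} \approx -8.5833$)
$b{\left(v \right)} = \left(12 + v\right) \left(- \frac{103}{12} + v\right)$ ($b{\left(v \right)} = \left(v - \frac{103}{12}\right) \left(v + 12\right) = \left(- \frac{103}{12} + v\right) \left(12 + v\right) = \left(12 + v\right) \left(- \frac{103}{12} + v\right)$)
$\left(57 - 54\right) b{\left(21 \right)} = \left(57 - 54\right) \left(-103 + 21^{2} + \frac{41}{12} \cdot 21\right) = \left(57 - 54\right) \left(-103 + 441 + \frac{287}{4}\right) = 3 \cdot \frac{1639}{4} = \frac{4917}{4}$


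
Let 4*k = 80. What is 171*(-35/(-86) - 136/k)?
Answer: -470079/430 ≈ -1093.2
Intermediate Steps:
k = 20 (k = (¼)*80 = 20)
171*(-35/(-86) - 136/k) = 171*(-35/(-86) - 136/20) = 171*(-35*(-1/86) - 136*1/20) = 171*(35/86 - 34/5) = 171*(-2749/430) = -470079/430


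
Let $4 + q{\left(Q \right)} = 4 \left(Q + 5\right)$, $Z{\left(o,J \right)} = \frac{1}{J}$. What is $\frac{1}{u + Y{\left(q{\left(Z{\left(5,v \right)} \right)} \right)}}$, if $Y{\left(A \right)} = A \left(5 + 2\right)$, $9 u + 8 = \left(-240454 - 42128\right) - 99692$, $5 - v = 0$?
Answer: $- \frac{45}{1906118} \approx -2.3608 \cdot 10^{-5}$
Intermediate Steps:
$v = 5$ ($v = 5 - 0 = 5 + 0 = 5$)
$u = - \frac{382282}{9}$ ($u = - \frac{8}{9} + \frac{\left(-240454 - 42128\right) - 99692}{9} = - \frac{8}{9} + \frac{-282582 - 99692}{9} = - \frac{8}{9} + \frac{1}{9} \left(-382274\right) = - \frac{8}{9} - \frac{382274}{9} = - \frac{382282}{9} \approx -42476.0$)
$q{\left(Q \right)} = 16 + 4 Q$ ($q{\left(Q \right)} = -4 + 4 \left(Q + 5\right) = -4 + 4 \left(5 + Q\right) = -4 + \left(20 + 4 Q\right) = 16 + 4 Q$)
$Y{\left(A \right)} = 7 A$ ($Y{\left(A \right)} = A 7 = 7 A$)
$\frac{1}{u + Y{\left(q{\left(Z{\left(5,v \right)} \right)} \right)}} = \frac{1}{- \frac{382282}{9} + 7 \left(16 + \frac{4}{5}\right)} = \frac{1}{- \frac{382282}{9} + 7 \cdot \frac{84}{5}} = \frac{1}{- \frac{382282}{9} + \frac{588}{5}} = \frac{1}{- \frac{1906118}{45}} = - \frac{45}{1906118}$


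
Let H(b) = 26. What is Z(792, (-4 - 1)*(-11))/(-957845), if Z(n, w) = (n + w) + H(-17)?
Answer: -873/957845 ≈ -0.00091142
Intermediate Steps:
Z(n, w) = 26 + n + w (Z(n, w) = (n + w) + 26 = 26 + n + w)
Z(792, (-4 - 1)*(-11))/(-957845) = (26 + 792 + (-4 - 1)*(-11))/(-957845) = (26 + 792 - 5*(-11))*(-1/957845) = (26 + 792 + 55)*(-1/957845) = 873*(-1/957845) = -873/957845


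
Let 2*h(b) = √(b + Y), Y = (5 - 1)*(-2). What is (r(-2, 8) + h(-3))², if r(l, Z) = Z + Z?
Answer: (32 + I*√11)²/4 ≈ 253.25 + 53.066*I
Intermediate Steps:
Y = -8 (Y = 4*(-2) = -8)
r(l, Z) = 2*Z
h(b) = √(-8 + b)/2 (h(b) = √(b - 8)/2 = √(-8 + b)/2)
(r(-2, 8) + h(-3))² = (2*8 + √(-8 - 3)/2)² = (16 + √(-11)/2)² = (16 + (I*√11)/2)² = (16 + I*√11/2)²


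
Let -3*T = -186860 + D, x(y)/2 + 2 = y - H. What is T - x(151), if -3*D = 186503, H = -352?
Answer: 738065/9 ≈ 82007.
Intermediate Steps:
x(y) = 700 + 2*y (x(y) = -4 + 2*(y - 1*(-352)) = -4 + 2*(y + 352) = -4 + 2*(352 + y) = -4 + (704 + 2*y) = 700 + 2*y)
D = -186503/3 (D = -⅓*186503 = -186503/3 ≈ -62168.)
T = 747083/9 (T = -(-186860 - 186503/3)/3 = -⅓*(-747083/3) = 747083/9 ≈ 83009.)
T - x(151) = 747083/9 - (700 + 2*151) = 747083/9 - (700 + 302) = 747083/9 - 1*1002 = 747083/9 - 1002 = 738065/9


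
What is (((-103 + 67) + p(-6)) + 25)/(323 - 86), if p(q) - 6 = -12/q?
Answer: -1/79 ≈ -0.012658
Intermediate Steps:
p(q) = 6 - 12/q
(((-103 + 67) + p(-6)) + 25)/(323 - 86) = (((-103 + 67) + (6 - 12/(-6))) + 25)/(323 - 86) = ((-36 + (6 - 12*(-1/6))) + 25)/237 = ((-36 + (6 + 2)) + 25)*(1/237) = ((-36 + 8) + 25)*(1/237) = (-28 + 25)*(1/237) = -3*1/237 = -1/79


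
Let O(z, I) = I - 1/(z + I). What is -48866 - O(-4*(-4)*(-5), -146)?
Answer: -11010721/226 ≈ -48720.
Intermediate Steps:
O(z, I) = I - 1/(I + z)
-48866 - O(-4*(-4)*(-5), -146) = -48866 - (-1 + (-146)**2 - 146*(-4*(-4))*(-5))/(-146 - 4*(-4)*(-5)) = -48866 - (-1 + 21316 - 2336*(-5))/(-146 + 16*(-5)) = -48866 - (-1 + 21316 - 146*(-80))/(-146 - 80) = -48866 - (-1 + 21316 + 11680)/(-226) = -48866 - (-1)*32995/226 = -48866 - 1*(-32995/226) = -48866 + 32995/226 = -11010721/226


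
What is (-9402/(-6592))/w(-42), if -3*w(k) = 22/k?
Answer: 296163/36256 ≈ 8.1687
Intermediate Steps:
w(k) = -22/(3*k)
(-9402/(-6592))/w(-42) = (-9402/(-6592))/((-22/3/(-42))) = (-9402*(-1/6592))/((-22/3*(-1/42))) = 4701/(3296*(11/63)) = (4701/3296)*(63/11) = 296163/36256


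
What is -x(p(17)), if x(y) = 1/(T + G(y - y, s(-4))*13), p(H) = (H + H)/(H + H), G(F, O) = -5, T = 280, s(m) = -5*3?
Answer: -1/215 ≈ -0.0046512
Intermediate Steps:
s(m) = -15
p(H) = 1 (p(H) = (2*H)/((2*H)) = (2*H)*(1/(2*H)) = 1)
x(y) = 1/215 (x(y) = 1/(280 - 5*13) = 1/(280 - 65) = 1/215)
-x(p(17)) = -1*1/215 = -1/215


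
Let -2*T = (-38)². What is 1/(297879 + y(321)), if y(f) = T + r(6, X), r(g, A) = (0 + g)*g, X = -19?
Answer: 1/297193 ≈ 3.3648e-6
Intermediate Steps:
r(g, A) = g² (r(g, A) = g*g = g²)
T = -722 (T = -½*(-38)² = -½*1444 = -722)
y(f) = -686 (y(f) = -722 + 6² = -722 + 36 = -686)
1/(297879 + y(321)) = 1/(297879 - 686) = 1/297193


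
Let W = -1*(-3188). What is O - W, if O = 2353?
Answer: -835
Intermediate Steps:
W = 3188
O - W = 2353 - 1*3188 = 2353 - 3188 = -835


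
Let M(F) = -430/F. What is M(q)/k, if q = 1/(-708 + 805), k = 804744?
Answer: -20855/402372 ≈ -0.051830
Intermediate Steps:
q = 1/97 ≈ 0.010309
M(F) = -430/F
M(q)/k = -430/1/97/804744 = -430*97*(1/804744) = -41710*1/804744 = -20855/402372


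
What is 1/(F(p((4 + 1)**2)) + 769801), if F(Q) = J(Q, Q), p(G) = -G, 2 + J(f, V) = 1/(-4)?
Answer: 4/3079195 ≈ 1.2990e-6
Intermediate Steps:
J(f, V) = -9/4 (J(f, V) = -2 + 1/(-4) = -2 - 1/4 = -9/4)
F(Q) = -9/4
1/(F(p((4 + 1)**2)) + 769801) = 1/(-9/4 + 769801) = 1/(3079195/4) = 4/3079195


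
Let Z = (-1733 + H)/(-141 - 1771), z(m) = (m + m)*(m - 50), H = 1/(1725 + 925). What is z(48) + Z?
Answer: -968233151/5066800 ≈ -191.09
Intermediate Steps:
H = 1/2650 ≈ 0.00037736
z(m) = 2*m*(-50 + m) (z(m) = (2*m)*(-50 + m) = 2*m*(-50 + m))
Z = 4592449/5066800 (Z = (-1733 + 1/2650)/(-141 - 1771) = -4592449/2650/(-1912) = -4592449/2650*(-1/1912) = 4592449/5066800 ≈ 0.90638)
z(48) + Z = 2*48*(-50 + 48) + 4592449/5066800 = 2*48*(-2) + 4592449/5066800 = -192 + 4592449/5066800 = -968233151/5066800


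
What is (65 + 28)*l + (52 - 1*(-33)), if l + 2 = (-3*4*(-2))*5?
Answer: 11059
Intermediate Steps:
l = 118 (l = -2 + (-3*4*(-2))*5 = -2 - 12*(-2)*5 = -2 + 24*5 = -2 + 120 = 118)
(65 + 28)*l + (52 - 1*(-33)) = (65 + 28)*118 + (52 - 1*(-33)) = 93*118 + (52 + 33) = 10974 + 85 = 11059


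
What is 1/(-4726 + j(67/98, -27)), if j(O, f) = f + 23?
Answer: -1/4730 ≈ -0.00021142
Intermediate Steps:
j(O, f) = 23 + f
1/(-4726 + j(67/98, -27)) = 1/(-4726 + (23 - 27)) = 1/(-4726 - 4) = 1/(-4730) = -1/4730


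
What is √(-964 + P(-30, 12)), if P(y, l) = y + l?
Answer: I*√982 ≈ 31.337*I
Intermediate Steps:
P(y, l) = l + y
√(-964 + P(-30, 12)) = √(-964 + (12 - 30)) = √(-964 - 18) = √(-982) = I*√982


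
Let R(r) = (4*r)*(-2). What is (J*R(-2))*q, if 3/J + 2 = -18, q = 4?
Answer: -48/5 ≈ -9.6000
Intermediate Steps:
J = -3/20 (J = 3/(-2 - 18) = 3/(-20) = 3*(-1/20) = -3/20 ≈ -0.15000)
R(r) = -8*r
(J*R(-2))*q = -(-6)*(-2)/5*4 = -3/20*16*4 = -12/5*4 = -48/5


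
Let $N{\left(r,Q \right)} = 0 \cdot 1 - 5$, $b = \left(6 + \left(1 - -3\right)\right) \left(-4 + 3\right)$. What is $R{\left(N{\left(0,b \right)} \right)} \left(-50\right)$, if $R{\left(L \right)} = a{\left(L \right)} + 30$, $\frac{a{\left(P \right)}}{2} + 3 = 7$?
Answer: $-1900$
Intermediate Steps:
$a{\left(P \right)} = 8$ ($a{\left(P \right)} = -6 + 2 \cdot 7 = -6 + 14 = 8$)
$b = -10$ ($b = \left(6 + \left(1 + 3\right)\right) \left(-1\right) = \left(6 + 4\right) \left(-1\right) = 10 \left(-1\right) = -10$)
$N{\left(r,Q \right)} = -5$ ($N{\left(r,Q \right)} = 0 - 5 = -5$)
$R{\left(L \right)} = 38$ ($R{\left(L \right)} = 8 + 30 = 38$)
$R{\left(N{\left(0,b \right)} \right)} \left(-50\right) = 38 \left(-50\right) = -1900$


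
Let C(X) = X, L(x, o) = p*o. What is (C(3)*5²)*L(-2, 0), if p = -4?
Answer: 0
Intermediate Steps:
L(x, o) = -4*o
(C(3)*5²)*L(-2, 0) = (3*5²)*(-4*0) = (3*25)*0 = 75*0 = 0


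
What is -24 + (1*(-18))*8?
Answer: -168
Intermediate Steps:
-24 + (1*(-18))*8 = -24 - 18*8 = -24 - 144 = -168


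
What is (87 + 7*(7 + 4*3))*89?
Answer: 19580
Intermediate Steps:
(87 + 7*(7 + 4*3))*89 = (87 + 7*(7 + 12))*89 = (87 + 7*19)*89 = (87 + 133)*89 = 220*89 = 19580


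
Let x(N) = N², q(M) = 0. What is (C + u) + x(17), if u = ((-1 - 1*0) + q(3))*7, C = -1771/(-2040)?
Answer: 577051/2040 ≈ 282.87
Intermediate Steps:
C = 1771/2040 (C = -1771*(-1/2040) = 1771/2040 ≈ 0.86814)
u = -7 (u = ((-1 - 1*0) + 0)*7 = ((-1 + 0) + 0)*7 = (-1 + 0)*7 = -1*7 = -7)
(C + u) + x(17) = (1771/2040 - 7) + 17² = -12509/2040 + 289 = 577051/2040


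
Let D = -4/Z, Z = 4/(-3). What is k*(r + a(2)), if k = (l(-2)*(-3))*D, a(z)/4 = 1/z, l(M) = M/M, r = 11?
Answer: -117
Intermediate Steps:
l(M) = 1
Z = -4/3 (Z = 4*(-⅓) = -4/3 ≈ -1.3333)
a(z) = 4/z
D = 3 (D = -4/(-4/3) = -4*(-¾) = 3)
k = -9 (k = (1*(-3))*3 = -3*3 = -9)
k*(r + a(2)) = -9*(11 + 4/2) = -9*(11 + 4*(½)) = -9*(11 + 2) = -9*13 = -117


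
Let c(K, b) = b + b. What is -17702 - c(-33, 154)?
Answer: -18010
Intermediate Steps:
c(K, b) = 2*b
-17702 - c(-33, 154) = -17702 - 2*154 = -17702 - 1*308 = -17702 - 308 = -18010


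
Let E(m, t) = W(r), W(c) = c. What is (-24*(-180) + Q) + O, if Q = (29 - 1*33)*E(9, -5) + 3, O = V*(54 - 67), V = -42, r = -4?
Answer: 4885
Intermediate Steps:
E(m, t) = -4
O = 546 (O = -42*(54 - 67) = -42*(-13) = 546)
Q = 19 (Q = (29 - 1*33)*(-4) + 3 = (29 - 33)*(-4) + 3 = -4*(-4) + 3 = 16 + 3 = 19)
(-24*(-180) + Q) + O = (-24*(-180) + 19) + 546 = (4320 + 19) + 546 = 4339 + 546 = 4885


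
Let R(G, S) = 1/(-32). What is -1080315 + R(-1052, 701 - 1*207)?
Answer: -34570081/32 ≈ -1.0803e+6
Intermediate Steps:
R(G, S) = -1/32
-1080315 + R(-1052, 701 - 1*207) = -1080315 - 1/32 = -34570081/32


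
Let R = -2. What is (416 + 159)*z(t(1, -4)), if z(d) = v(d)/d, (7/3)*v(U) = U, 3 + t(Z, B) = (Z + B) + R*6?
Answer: 1725/7 ≈ 246.43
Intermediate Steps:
t(Z, B) = -15 + B + Z (t(Z, B) = -3 + ((Z + B) - 2*6) = -3 + ((B + Z) - 12) = -3 + (-12 + B + Z) = -15 + B + Z)
v(U) = 3*U/7
z(d) = 3/7 (z(d) = (3*d/7)/d = 3/7)
(416 + 159)*z(t(1, -4)) = (416 + 159)*(3/7) = 575*(3/7) = 1725/7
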